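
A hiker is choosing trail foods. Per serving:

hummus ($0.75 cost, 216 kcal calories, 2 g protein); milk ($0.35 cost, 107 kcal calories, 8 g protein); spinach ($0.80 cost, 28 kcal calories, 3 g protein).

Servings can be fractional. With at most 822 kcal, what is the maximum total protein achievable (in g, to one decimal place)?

88.1 g

Protein per kcal: spinach 0.1071, milk 0.07477, hummus 0.009259.
With no serving limits, spend the whole calories allowance on spinach: 822 kcal / 28 kcal × 3 g = 88.1 g.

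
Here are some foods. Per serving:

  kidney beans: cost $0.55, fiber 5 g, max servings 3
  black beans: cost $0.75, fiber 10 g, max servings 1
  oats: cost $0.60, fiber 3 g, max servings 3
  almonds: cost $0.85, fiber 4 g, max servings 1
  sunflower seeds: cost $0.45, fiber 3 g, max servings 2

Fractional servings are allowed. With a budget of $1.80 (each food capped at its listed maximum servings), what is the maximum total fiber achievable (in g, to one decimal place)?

Fiber per dollar: black beans 13.33, kidney beans 9.091, sunflower seeds 6.667, oats 5, almonds 4.706.
Take 1 serving of black beans: spends $0.75, +10.0 g fiber (running total 10.0 g).
Take 1.909 servings of kidney beans: spends $1.05, +9.5 g fiber (running total 19.5 g).
Greedy by best ratio exhausts the cost allowance optimally: 19.5 g.

19.5 g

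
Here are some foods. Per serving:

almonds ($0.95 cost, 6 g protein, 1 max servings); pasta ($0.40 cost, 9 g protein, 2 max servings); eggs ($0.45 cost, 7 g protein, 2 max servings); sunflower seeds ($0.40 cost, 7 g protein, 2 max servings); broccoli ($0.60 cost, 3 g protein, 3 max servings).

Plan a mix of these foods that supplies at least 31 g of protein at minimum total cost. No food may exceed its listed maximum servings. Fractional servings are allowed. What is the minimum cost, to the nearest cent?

Cost per g of protein: pasta $0.0444, sunflower seeds $0.0571, eggs $0.0643, almonds $0.1583, broccoli $0.2000.
Take 2 servings of pasta: +18.0 g protein for $0.80 (total $0.80, still need 13.0 g).
Take 1.857 servings of sunflower seeds: +13.0 g protein for $0.74 (total $1.54, still need 0.0 g).
Filling from the cheapest source first is optimal under one linear minimum: $1.54.

$1.54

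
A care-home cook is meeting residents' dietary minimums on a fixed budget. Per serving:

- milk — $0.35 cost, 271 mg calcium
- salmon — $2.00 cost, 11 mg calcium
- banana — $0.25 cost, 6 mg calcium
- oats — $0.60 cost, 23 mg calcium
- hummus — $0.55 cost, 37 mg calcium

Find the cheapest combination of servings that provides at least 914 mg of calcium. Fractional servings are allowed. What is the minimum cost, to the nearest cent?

$1.18

Cost per mg of calcium: milk $0.0013, hummus $0.0149, oats $0.0261, banana $0.0417, salmon $0.1818.
With no serving limits, use only milk: 914 mg / 271 mg = 3.373 servings × $0.35 = $1.18.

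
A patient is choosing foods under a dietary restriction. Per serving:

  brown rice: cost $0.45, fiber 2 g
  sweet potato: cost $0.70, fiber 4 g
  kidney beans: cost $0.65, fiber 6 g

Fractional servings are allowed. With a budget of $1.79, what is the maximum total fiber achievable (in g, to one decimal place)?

16.5 g

Fiber per dollar: kidney beans 9.231, sweet potato 5.714, brown rice 4.444.
With no serving limits, spend the whole cost allowance on kidney beans: $1.79 / $0.65 × 6 g = 16.5 g.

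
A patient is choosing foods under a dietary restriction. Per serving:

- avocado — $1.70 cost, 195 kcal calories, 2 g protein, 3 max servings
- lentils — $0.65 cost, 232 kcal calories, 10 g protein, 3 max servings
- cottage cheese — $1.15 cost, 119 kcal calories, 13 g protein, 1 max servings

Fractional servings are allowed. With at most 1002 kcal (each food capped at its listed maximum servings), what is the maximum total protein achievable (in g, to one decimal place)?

Protein per kcal: cottage cheese 0.1092, lentils 0.0431, avocado 0.01026.
Take 1 serving of cottage cheese: uses 119 kcal, +13.0 g protein (running total 13.0 g).
Take 3 servings of lentils: uses 696 kcal, +30.0 g protein (running total 43.0 g).
Take 0.959 servings of avocado: uses 187 kcal, +1.9 g protein (running total 44.9 g).
Filling greedily by protein-per-kcal is optimal for one linear limit, giving 44.9 g.

44.9 g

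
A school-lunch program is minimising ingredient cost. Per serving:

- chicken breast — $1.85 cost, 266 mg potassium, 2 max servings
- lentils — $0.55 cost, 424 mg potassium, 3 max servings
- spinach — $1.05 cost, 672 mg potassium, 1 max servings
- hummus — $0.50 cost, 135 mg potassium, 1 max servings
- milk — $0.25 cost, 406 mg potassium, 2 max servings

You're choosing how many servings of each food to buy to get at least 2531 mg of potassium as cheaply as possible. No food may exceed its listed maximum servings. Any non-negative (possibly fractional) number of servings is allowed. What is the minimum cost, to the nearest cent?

Cost per mg of potassium: milk $0.0006, lentils $0.0013, spinach $0.0016, hummus $0.0037, chicken breast $0.0070.
Take 2 servings of milk: +812.0 mg potassium for $0.50 (total $0.50, still need 1719.0 mg).
Take 3 servings of lentils: +1272.0 mg potassium for $1.65 (total $2.15, still need 447.0 mg).
Take 0.6652 servings of spinach: +447.0 mg potassium for $0.70 (total $2.85, still need 0.0 mg).
Greedy by cheapest-per-mg is optimal for a single linear constraint, so the minimum cost is $2.85.

$2.85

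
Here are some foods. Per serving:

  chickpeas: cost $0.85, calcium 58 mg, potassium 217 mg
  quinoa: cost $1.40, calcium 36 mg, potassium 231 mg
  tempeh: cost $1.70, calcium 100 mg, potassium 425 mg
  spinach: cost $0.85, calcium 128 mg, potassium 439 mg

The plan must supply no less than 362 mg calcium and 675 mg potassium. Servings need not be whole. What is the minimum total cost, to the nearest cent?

$2.40

Check every corner: each single food scaled to meet both minima, and each pair solved so both constraints bind.
chickpeas only: max(362/58, 675/217) = 6.241 servings → $5.31.
quinoa only: max(362/36, 675/231) = 10.06 servings → $14.08.
tempeh only: max(362/100, 675/425) = 3.62 servings → $6.15.
spinach only: max(362/128, 675/439) = 2.828 servings → $2.40.
chickpeas + quinoa: the both-tight solution has a negative serving — not a feasible corner.
chickpeas + tempeh with both targets exact would need a negative amount; discard.
chickpeas + spinach with both targets exact would need a negative amount; discard.
quinoa + tempeh: intersection lies outside the first quadrant.
quinoa + spinach: intersection lies outside the first quadrant.
tempeh + spinach: intersection lies outside the first quadrant.
Cheapest feasible corner: $2.40.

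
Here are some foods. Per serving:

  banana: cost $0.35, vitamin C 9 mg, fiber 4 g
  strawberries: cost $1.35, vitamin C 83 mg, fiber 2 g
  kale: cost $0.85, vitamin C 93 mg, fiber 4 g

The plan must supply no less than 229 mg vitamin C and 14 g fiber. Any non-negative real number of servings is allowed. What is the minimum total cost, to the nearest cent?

$2.40

Compare the cost at each extreme point of the feasible region.
banana only: max(229/9, 14/4) = 25.44 servings → $8.91.
strawberries only: max(229/83, 14/2) = 7 servings → $9.45.
kale only: max(229/93, 14/4) = 3.5 servings → $2.98.
banana + strawberries with both tight: 2.242 servings and 2.516 servings → $4.18.
banana + kale with both tight: 1.149 servings and 2.351 servings → $2.40.
strawberries + kale with both targets exact would need a negative amount; discard.
So the least-cost plan costs $2.40.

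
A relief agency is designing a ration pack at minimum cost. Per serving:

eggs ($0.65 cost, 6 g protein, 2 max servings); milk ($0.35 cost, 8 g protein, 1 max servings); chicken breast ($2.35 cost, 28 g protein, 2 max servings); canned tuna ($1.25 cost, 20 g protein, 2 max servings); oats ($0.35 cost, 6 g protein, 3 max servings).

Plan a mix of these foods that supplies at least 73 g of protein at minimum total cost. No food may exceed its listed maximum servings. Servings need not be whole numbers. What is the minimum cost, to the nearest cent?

$4.49

Cost per g of protein: milk $0.0437, oats $0.0583, canned tuna $0.0625, chicken breast $0.0839, eggs $0.1083.
Take 1 serving of milk: +8.0 g protein for $0.35 (total $0.35, still need 65.0 g).
Take 3 servings of oats: +18.0 g protein for $1.05 (total $1.40, still need 47.0 g).
Take 2 servings of canned tuna: +40.0 g protein for $2.50 (total $3.90, still need 7.0 g).
Take 0.25 servings of chicken breast: +7.0 g protein for $0.59 (total $4.49, still need 0.0 g).
Filling from the cheapest source first is optimal under one linear minimum: $4.49.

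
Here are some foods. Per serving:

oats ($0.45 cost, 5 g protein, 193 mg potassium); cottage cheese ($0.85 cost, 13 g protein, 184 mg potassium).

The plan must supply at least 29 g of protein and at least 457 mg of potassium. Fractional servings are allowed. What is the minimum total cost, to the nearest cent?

An LP optimum is at a vertex; with two nutrient constraints at most two foods are used. Check each candidate.
oats only: max(29/5, 457/193) = 5.8 servings → $2.61.
cottage cheese only: max(29/13, 457/184) = 2.484 servings → $2.11.
oats + cottage cheese with both tight: 0.3807 servings and 2.084 servings → $1.94.
Cheapest feasible corner: $1.94.

$1.94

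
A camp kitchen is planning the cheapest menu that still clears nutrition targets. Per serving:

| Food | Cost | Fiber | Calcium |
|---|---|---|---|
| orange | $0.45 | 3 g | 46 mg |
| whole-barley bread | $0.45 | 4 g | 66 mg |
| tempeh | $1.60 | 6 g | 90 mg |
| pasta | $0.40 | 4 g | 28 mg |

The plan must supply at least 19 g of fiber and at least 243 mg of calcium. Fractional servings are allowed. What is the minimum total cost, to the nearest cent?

At the optimum either one food covers both requirements or two foods hit both targets exactly; no other combination can be cheaper.
orange only: max(19/3, 243/46) = 6.333 servings → $2.85.
whole-barley bread only: max(19/4, 243/66) = 4.75 servings → $2.14.
tempeh only: max(19/6, 243/90) = 3.167 servings → $5.07.
pasta only: max(19/4, 243/28) = 8.679 servings → $3.47.
orange + whole-barley bread: the both-tight solution has a negative serving — not a feasible corner.
orange + tempeh: the both-tight solution has a negative serving — not a feasible corner.
orange + pasta with both tight: 4.4 servings and 1.45 servings → $2.56.
whole-barley bread + tempeh: the both-tight solution has a negative serving — not a feasible corner.
whole-barley bread + pasta with both tight: 2.895 servings and 1.855 servings → $2.04.
tempeh + pasta with both tight: 2.292 servings and 1.312 servings → $4.19.
The minimum over all feasible corners is $2.04.

$2.04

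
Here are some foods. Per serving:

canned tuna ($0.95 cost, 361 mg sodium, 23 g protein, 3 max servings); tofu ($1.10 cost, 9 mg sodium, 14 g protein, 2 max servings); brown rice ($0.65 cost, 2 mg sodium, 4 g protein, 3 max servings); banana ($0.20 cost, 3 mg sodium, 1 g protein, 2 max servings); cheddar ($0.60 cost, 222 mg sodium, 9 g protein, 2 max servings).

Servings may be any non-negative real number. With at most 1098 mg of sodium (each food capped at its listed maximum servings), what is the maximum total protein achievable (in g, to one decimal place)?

Protein per mg sodium: brown rice 2, tofu 1.556, banana 0.3333, canned tuna 0.06371, cheddar 0.04054.
Take 3 servings of brown rice: uses 6 mg sodium, +12.0 g protein (running total 12.0 g).
Take 2 servings of tofu: uses 18 mg sodium, +28.0 g protein (running total 40.0 g).
Take 2 servings of banana: uses 6 mg sodium, +2.0 g protein (running total 42.0 g).
Take 2.958 servings of canned tuna: uses 1068 mg sodium, +68.0 g protein (running total 110.0 g).
Filling greedily by protein-per-mg sodium is optimal for one linear limit, giving 110.0 g.

110.0 g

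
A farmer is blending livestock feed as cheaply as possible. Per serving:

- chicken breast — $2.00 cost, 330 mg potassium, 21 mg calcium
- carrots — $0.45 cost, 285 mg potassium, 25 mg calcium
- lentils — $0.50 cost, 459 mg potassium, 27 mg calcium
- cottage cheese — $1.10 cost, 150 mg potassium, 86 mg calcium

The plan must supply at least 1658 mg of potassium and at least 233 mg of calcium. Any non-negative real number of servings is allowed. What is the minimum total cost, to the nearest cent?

The cheapest plan sits at a corner of the feasible region — with two constraints it uses at most two foods.
chicken breast only: max(1658/330, 233/21) = 11.1 servings → $22.19.
carrots only: max(1658/285, 233/25) = 9.32 servings → $4.19.
lentils only: max(1658/459, 233/27) = 8.63 servings → $4.31.
cottage cheese only: max(1658/150, 233/86) = 11.05 servings → $12.16.
chicken breast + carrots with both targets exact would need a negative amount; discard.
chicken breast + lentils with both targets exact would need a negative amount; discard.
chicken breast + cottage cheese with both tight: 4.266 servings and 1.668 servings → $10.37.
carrots + lentils with both targets exact would need a negative amount; discard.
carrots + cottage cheese with both tight: 5.185 servings and 1.202 servings → $3.66.
lentils + cottage cheese with both tight: 3.039 servings and 1.755 servings → $3.45.
The minimum over all feasible corners is $3.45.

$3.45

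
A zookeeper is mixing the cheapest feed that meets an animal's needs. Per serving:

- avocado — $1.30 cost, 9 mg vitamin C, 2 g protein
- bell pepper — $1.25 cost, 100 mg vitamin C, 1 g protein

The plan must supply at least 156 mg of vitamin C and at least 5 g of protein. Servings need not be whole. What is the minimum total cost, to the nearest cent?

An LP optimum is at a vertex; with two nutrient constraints at most two foods are used. Check each candidate.
avocado only: max(156/9, 5/2) = 17.33 servings → $22.53.
bell pepper only: max(156/100, 5/1) = 5 servings → $6.25.
avocado + bell pepper with both tight: 1.801 servings and 1.398 servings → $4.09.
The minimum over all feasible corners is $4.09.

$4.09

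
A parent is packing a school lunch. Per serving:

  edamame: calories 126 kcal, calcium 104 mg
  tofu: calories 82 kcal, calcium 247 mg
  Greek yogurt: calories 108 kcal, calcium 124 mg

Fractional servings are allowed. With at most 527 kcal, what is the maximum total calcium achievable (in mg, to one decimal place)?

Calcium per kcal: tofu 3.012, Greek yogurt 1.148, edamame 0.8254.
With no serving limits, spend the whole calories allowance on tofu: 527 kcal / 82 kcal × 247 mg = 1587.4 mg.

1587.4 mg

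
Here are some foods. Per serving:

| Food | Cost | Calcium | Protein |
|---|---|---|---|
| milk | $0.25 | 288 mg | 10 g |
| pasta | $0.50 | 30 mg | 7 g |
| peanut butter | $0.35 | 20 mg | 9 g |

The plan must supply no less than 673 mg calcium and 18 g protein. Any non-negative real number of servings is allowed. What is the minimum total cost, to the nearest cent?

$0.58

milk only: max(673/288, 18/10) = 2.337 servings → $0.58.
pasta only: max(673/30, 18/7) = 22.43 servings → $11.22.
peanut butter only: max(673/20, 18/9) = 33.65 servings → $11.78.
milk + pasta: intersection lies outside the first quadrant.
milk + peanut butter with both targets exact would need a negative amount; discard.
pasta + peanut butter with both targets exact would need a negative amount; discard.
So the least-cost plan costs $0.58.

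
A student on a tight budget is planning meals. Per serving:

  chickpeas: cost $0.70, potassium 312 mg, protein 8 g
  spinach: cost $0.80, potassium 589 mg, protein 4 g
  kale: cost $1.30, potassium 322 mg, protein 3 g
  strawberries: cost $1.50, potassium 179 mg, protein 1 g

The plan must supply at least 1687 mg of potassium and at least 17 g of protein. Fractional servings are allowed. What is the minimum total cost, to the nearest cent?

$2.55

Check every corner: each single food scaled to meet both minima, and each pair solved so both constraints bind.
chickpeas only: max(1687/312, 17/8) = 5.407 servings → $3.78.
spinach only: max(1687/589, 17/4) = 4.25 servings → $3.40.
kale only: max(1687/322, 17/3) = 5.667 servings → $7.37.
strawberries only: max(1687/179, 17/1) = 17 servings → $25.50.
chickpeas + spinach with both tight: 0.9426 servings and 2.365 servings → $2.55.
chickpeas + kale with both tight: 0.2518 servings and 4.995 servings → $6.67.
chickpeas + strawberries with both tight: 1.211 servings and 7.314 servings → $11.82.
spinach + kale: intersection lies outside the first quadrant.
spinach + strawberries: the both-tight solution has a negative serving — not a feasible corner.
kale + strawberries: intersection lies outside the first quadrant.
The minimum over all feasible corners is $2.55.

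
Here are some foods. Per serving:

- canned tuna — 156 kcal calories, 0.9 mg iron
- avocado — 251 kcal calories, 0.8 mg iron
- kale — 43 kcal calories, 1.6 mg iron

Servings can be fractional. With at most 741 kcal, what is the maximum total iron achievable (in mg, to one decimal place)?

Iron per kcal: kale 0.03721, canned tuna 0.005769, avocado 0.003187.
With no serving limits, spend the whole calories allowance on kale: 741 kcal / 43 kcal × 1.6 mg = 27.6 mg.

27.6 mg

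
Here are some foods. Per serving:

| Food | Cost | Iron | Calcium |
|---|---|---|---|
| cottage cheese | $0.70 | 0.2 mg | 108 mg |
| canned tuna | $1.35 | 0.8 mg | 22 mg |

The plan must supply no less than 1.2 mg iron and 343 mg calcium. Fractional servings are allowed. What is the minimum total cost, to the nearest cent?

$3.12

With two linear requirements the optimum uses one or two foods; enumerate the corners.
cottage cheese only: max(1.2/0.2, 343/108) = 6 servings → $4.20.
canned tuna only: max(1.2/0.8, 343/22) = 15.59 servings → $21.05.
cottage cheese + canned tuna with both tight: 3.024 servings and 0.7439 servings → $3.12.
So the least-cost plan costs $3.12.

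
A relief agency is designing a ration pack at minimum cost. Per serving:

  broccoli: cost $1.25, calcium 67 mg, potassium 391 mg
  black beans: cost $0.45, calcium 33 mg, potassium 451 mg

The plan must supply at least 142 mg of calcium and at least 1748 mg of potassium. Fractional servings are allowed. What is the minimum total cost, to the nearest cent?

$1.94

Minimising a linear cost over {calcium ≥ 142, potassium ≥ 1748, servings ≥ 0} — the optimum is at a vertex, using one or two foods.
broccoli only: max(142/67, 1748/391) = 4.471 servings → $5.59.
black beans only: max(142/33, 1748/451) = 4.303 servings → $1.94.
broccoli + black beans with both tight: 0.3672 servings and 3.557 servings → $2.06.
Cheapest feasible corner: $1.94.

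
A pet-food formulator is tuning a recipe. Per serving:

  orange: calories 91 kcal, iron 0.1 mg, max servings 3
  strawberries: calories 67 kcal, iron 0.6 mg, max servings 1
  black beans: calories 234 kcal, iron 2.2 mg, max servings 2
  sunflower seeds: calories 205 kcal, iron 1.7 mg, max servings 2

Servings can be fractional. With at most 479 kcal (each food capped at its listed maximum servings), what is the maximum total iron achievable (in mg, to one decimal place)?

Iron per kcal: black beans 0.009402, strawberries 0.008955, sunflower seeds 0.008293, orange 0.001099.
Take 2 servings of black beans: uses 468 kcal, +4.4 mg iron (running total 4.4 mg).
Take 0.1642 servings of strawberries: uses 11 kcal, +0.1 mg iron (running total 4.5 mg).
Filling greedily by iron-per-kcal is optimal for one linear limit, giving 4.5 mg.

4.5 mg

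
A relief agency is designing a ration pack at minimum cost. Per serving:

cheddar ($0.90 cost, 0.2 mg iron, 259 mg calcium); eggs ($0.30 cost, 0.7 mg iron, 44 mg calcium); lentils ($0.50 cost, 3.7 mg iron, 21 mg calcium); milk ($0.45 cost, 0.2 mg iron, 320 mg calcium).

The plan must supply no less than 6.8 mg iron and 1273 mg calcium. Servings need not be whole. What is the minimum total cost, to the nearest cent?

With two linear requirements the optimum uses one or two foods; enumerate the corners.
cheddar only: max(6.8/0.2, 1273/259) = 34 servings → $30.60.
eggs only: max(6.8/0.7, 1273/44) = 28.93 servings → $8.68.
lentils only: max(6.8/3.7, 1273/21) = 60.62 servings → $30.31.
milk only: max(6.8/0.2, 1273/320) = 34 servings → $15.30.
cheddar + eggs with both tight: 3.431 servings and 8.734 servings → $5.71.
cheddar + lentils with both tight: 4.787 servings and 1.579 servings → $5.10.
cheddar + milk: intersection lies outside the first quadrant.
eggs + lentils with both targets exact would need a negative amount; discard.
eggs + milk with both tight: 8.928 servings and 2.75 servings → $3.92.
lentils + milk with both tight: 1.629 servings and 3.871 servings → $2.56.
The minimum over all feasible corners is $2.56.

$2.56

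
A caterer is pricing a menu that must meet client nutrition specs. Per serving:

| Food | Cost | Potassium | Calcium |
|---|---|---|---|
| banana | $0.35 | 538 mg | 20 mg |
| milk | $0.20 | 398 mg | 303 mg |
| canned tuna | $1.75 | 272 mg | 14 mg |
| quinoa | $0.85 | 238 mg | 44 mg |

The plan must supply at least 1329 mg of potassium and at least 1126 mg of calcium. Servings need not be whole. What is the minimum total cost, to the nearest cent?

Check every corner: each single food scaled to meet both minima, and each pair solved so both constraints bind.
banana only: max(1329/538, 1126/20) = 56.3 servings → $19.70.
milk only: max(1329/398, 1126/303) = 3.716 servings → $0.74.
canned tuna only: max(1329/272, 1126/14) = 80.43 servings → $140.75.
quinoa only: max(1329/238, 1126/44) = 25.59 servings → $21.75.
banana + milk with both targets exact would need a negative amount; discard.
banana + canned tuna with both targets exact would need a negative amount; discard.
banana + quinoa: the both-tight solution has a negative serving — not a feasible corner.
milk + canned tuna: the both-tight solution has a negative serving — not a feasible corner.
milk + quinoa with both targets exact would need a negative amount; discard.
canned tuna + quinoa: intersection lies outside the first quadrant.
The minimum over all feasible corners is $0.74.

$0.74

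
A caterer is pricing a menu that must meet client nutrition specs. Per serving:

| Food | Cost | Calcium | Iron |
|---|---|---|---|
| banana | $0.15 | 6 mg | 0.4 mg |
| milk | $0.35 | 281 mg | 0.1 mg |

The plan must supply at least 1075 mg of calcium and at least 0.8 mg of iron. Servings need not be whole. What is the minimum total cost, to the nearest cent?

banana only: max(1075/6, 0.8/0.4) = 179.2 servings → $26.88.
milk only: max(1075/281, 0.8/0.1) = 8 servings → $2.80.
banana + milk with both tight: 1.049 servings and 3.803 servings → $1.49.
So the least-cost plan costs $1.49.

$1.49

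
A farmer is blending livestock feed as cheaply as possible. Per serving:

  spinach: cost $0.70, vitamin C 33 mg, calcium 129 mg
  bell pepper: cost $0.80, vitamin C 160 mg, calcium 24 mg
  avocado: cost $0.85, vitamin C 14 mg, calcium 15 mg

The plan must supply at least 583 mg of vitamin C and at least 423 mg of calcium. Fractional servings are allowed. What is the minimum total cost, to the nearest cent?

$4.36

Two binding constraints pin down two serving amounts, so the optimal mix uses at most two foods. The candidates are each food alone (scaled to the tighter of vitamin C/calcium) and each pair with both constraints tight.
spinach only: max(583/33, 423/129) = 17.67 servings → $12.37.
bell pepper only: max(583/160, 423/24) = 17.62 servings → $14.10.
avocado only: max(583/14, 423/15) = 41.64 servings → $35.40.
spinach + bell pepper with both tight: 2.705 servings and 3.086 servings → $4.36.
spinach + avocado with both targets exact would need a negative amount; discard.
bell pepper + avocado with both tight: 1.368 servings and 26.01 servings → $23.20.
The minimum over all feasible corners is $4.36.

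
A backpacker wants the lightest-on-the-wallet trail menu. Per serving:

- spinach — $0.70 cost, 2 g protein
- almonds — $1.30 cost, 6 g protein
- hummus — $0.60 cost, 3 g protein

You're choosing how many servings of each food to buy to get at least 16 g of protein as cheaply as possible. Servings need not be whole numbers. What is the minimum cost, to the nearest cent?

Cost per g of protein: hummus $0.2000, almonds $0.2167, spinach $0.3500.
With no serving limits, use only hummus: 16 g / 3 g = 5.333 servings × $0.60 = $3.20.

$3.20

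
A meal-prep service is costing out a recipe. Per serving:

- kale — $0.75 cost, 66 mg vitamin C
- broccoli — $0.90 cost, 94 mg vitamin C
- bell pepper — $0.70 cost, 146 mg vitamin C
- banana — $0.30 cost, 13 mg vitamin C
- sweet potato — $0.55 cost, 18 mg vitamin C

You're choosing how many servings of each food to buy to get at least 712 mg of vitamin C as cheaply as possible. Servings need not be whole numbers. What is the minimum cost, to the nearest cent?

Cost per mg of vitamin C: bell pepper $0.0048, broccoli $0.0096, kale $0.0114, banana $0.0231, sweet potato $0.0306.
With no serving limits, use only bell pepper: 712 mg / 146 mg = 4.877 servings × $0.70 = $3.41.

$3.41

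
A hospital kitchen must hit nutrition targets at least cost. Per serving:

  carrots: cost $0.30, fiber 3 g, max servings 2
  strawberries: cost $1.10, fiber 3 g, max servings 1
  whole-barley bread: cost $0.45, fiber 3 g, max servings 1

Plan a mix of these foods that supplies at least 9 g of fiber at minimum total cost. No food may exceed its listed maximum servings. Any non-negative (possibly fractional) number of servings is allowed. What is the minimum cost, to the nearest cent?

Cost per g of fiber: carrots $0.1000, whole-barley bread $0.1500, strawberries $0.3667.
Take 2 servings of carrots: +6.0 g fiber for $0.60 (total $0.60, still need 3.0 g).
Take 1 serving of whole-barley bread: +3.0 g fiber for $0.45 (total $1.05, still need 0.0 g).
Filling from the cheapest source first is optimal under one linear minimum: $1.05.

$1.05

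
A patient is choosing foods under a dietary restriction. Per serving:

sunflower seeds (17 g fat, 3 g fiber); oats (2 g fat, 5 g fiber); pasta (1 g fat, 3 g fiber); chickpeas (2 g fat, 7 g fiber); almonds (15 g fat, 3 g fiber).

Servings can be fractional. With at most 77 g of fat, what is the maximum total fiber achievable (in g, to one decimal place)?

Fiber per g fat: chickpeas 3.5, pasta 3, oats 2.5, almonds 0.2, sunflower seeds 0.1765.
With no serving limits, spend the whole fat allowance on chickpeas: 77 g / 2 g × 7 g = 269.5 g.

269.5 g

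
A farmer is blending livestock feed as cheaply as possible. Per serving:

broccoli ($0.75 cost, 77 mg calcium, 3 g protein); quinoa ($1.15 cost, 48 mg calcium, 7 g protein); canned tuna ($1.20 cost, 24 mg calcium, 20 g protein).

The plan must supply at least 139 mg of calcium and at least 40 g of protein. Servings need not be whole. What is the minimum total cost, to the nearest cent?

For a min-cost LP with two ≥-constraints, a basic feasible solution has at most two positive variables.
broccoli only: max(139/77, 40/3) = 13.33 servings → $10.00.
quinoa only: max(139/48, 40/7) = 5.714 servings → $6.57.
canned tuna only: max(139/24, 40/20) = 5.792 servings → $6.95.
broccoli + quinoa with both targets exact would need a negative amount; discard.
broccoli + canned tuna with both tight: 1.24 servings and 1.814 servings → $3.11.
quinoa + canned tuna with both tight: 2.298 servings and 1.196 servings → $4.08.
So the least-cost plan costs $3.11.

$3.11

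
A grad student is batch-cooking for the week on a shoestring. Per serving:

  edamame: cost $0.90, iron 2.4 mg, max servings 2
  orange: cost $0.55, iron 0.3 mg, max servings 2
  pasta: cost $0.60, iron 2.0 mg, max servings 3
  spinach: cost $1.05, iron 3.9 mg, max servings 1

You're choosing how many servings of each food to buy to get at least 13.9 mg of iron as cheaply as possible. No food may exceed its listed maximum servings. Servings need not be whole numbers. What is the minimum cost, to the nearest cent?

$4.35

Cost per mg of iron: spinach $0.2692, pasta $0.3000, edamame $0.3750, orange $1.8333.
Take 1 serving of spinach: +3.9 mg iron for $1.05 (total $1.05, still need 10.0 mg).
Take 3 servings of pasta: +6.0 mg iron for $1.80 (total $2.85, still need 4.0 mg).
Take 1.667 servings of edamame: +4.0 mg iron for $1.50 (total $4.35, still need 0.0 mg).
Greedy by cheapest-per-mg is optimal for a single linear constraint, so the minimum cost is $4.35.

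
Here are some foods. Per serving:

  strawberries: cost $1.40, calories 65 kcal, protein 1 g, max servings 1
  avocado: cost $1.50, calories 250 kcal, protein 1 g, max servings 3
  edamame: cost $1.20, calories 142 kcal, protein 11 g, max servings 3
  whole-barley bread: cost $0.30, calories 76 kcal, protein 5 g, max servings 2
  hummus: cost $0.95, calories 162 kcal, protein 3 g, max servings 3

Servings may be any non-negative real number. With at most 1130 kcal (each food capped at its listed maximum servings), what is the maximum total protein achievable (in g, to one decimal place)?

53.0 g

Protein per kcal: edamame 0.07746, whole-barley bread 0.06579, hummus 0.01852, strawberries 0.01538, avocado 0.004.
Take 3 servings of edamame: uses 426 kcal, +33.0 g protein (running total 33.0 g).
Take 2 servings of whole-barley bread: uses 152 kcal, +10.0 g protein (running total 43.0 g).
Take 3 servings of hummus: uses 486 kcal, +9.0 g protein (running total 52.0 g).
Take 1 serving of strawberries: uses 65 kcal, +1.0 g protein (running total 53.0 g).
Take 0.004 servings of avocado: uses 1 kcal, +0.0 g protein (running total 53.0 g).
Greedy by best ratio exhausts the calories allowance optimally: 53.0 g.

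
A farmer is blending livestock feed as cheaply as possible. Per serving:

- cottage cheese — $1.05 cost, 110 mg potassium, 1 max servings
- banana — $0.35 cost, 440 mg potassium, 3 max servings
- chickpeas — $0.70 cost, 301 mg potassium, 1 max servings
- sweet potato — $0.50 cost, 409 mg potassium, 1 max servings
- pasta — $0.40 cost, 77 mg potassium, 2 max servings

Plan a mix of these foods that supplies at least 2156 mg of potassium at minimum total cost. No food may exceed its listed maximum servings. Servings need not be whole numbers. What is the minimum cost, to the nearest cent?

Cost per mg of potassium: banana $0.0008, sweet potato $0.0012, chickpeas $0.0023, pasta $0.0052, cottage cheese $0.0095.
Take 3 servings of banana: +1320.0 mg potassium for $1.05 (total $1.05, still need 836.0 mg).
Take 1 serving of sweet potato: +409.0 mg potassium for $0.50 (total $1.55, still need 427.0 mg).
Take 1 serving of chickpeas: +301.0 mg potassium for $0.70 (total $2.25, still need 126.0 mg).
Take 1.636 servings of pasta: +126.0 mg potassium for $0.65 (total $2.90, still need 0.0 mg).
Greedy by cheapest-per-mg is optimal for a single linear constraint, so the minimum cost is $2.90.

$2.90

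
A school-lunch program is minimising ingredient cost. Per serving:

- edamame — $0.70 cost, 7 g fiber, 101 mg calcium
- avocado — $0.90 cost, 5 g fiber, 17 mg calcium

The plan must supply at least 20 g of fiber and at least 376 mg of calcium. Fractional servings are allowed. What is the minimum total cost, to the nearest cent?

Two binding constraints pin down two serving amounts, so the optimal mix uses at most two foods. The candidates are each food alone (scaled to the tighter of fiber/calcium) and each pair with both constraints tight.
edamame only: max(20/7, 376/101) = 3.723 servings → $2.61.
avocado only: max(20/5, 376/17) = 22.12 servings → $19.91.
edamame + avocado: intersection lies outside the first quadrant.
Cheapest feasible corner: $2.61.

$2.61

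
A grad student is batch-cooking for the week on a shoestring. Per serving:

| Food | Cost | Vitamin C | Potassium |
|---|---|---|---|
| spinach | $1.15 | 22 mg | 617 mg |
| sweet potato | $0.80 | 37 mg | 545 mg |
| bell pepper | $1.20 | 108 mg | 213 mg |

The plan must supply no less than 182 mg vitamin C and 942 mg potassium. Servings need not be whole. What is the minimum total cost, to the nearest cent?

Two binding constraints pin down two serving amounts, so the optimal mix uses at most two foods. The candidates are each food alone (scaled to the tighter of vitamin C/potassium) and each pair with both constraints tight.
spinach only: max(182/22, 942/617) = 8.273 servings → $9.51.
sweet potato only: max(182/37, 942/545) = 4.919 servings → $3.94.
bell pepper only: max(182/108, 942/213) = 4.423 servings → $5.31.
spinach + sweet potato: the both-tight solution has a negative serving — not a feasible corner.
spinach + bell pepper with both tight: 1.016 servings and 1.478 servings → $2.94.
sweet potato + bell pepper with both tight: 1.235 servings and 1.262 servings → $2.50.
The minimum over all feasible corners is $2.50.

$2.50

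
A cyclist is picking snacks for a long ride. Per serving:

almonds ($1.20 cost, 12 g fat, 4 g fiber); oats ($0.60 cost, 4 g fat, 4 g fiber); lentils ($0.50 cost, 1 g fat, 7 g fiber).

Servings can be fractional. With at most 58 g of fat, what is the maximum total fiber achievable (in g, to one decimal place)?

406.0 g

Fiber per g fat: lentils 7, oats 1, almonds 0.3333.
With no serving limits, spend the whole fat allowance on lentils: 58 g / 1 g × 7 g = 406.0 g.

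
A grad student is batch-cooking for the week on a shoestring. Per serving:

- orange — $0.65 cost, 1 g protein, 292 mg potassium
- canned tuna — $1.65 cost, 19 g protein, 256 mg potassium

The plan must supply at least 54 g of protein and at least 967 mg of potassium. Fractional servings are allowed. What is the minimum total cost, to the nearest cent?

$5.17

Check every corner: each single food scaled to meet both minima, and each pair solved so both constraints bind.
orange only: max(54/1, 967/292) = 54 servings → $35.10.
canned tuna only: max(54/19, 967/256) = 3.777 servings → $6.23.
orange + canned tuna with both tight: 0.8596 servings and 2.797 servings → $5.17.
So the least-cost plan costs $5.17.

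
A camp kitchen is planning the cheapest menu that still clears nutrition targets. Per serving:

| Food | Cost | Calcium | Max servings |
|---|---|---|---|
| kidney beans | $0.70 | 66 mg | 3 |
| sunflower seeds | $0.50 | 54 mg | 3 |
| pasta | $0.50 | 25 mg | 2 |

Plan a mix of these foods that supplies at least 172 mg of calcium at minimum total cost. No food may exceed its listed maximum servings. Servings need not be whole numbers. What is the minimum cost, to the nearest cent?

$1.61

Cost per mg of calcium: sunflower seeds $0.0093, kidney beans $0.0106, pasta $0.0200.
Take 3 servings of sunflower seeds: +162.0 mg calcium for $1.50 (total $1.50, still need 10.0 mg).
Take 0.1515 servings of kidney beans: +10.0 mg calcium for $0.11 (total $1.61, still need 0.0 mg).
Greedy by cheapest-per-mg is optimal for a single linear constraint, so the minimum cost is $1.61.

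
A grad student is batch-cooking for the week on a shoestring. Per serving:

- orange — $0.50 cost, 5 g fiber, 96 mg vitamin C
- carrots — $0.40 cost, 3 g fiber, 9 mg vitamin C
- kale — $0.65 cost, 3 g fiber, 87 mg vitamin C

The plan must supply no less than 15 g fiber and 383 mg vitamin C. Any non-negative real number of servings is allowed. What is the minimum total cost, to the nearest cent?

$1.99

For a min-cost LP with two ≥-constraints, a basic feasible solution has at most two positive variables.
orange only: max(15/5, 383/96) = 3.99 servings → $1.99.
carrots only: max(15/3, 383/9) = 42.56 servings → $17.02.
kale only: max(15/3, 383/87) = 5 servings → $3.25.
orange + carrots with both targets exact would need a negative amount; discard.
orange + kale with both tight: 1.061 servings and 3.231 servings → $2.63.
carrots + kale with both tight: 0.6667 servings and 4.333 servings → $3.08.
So the least-cost plan costs $1.99.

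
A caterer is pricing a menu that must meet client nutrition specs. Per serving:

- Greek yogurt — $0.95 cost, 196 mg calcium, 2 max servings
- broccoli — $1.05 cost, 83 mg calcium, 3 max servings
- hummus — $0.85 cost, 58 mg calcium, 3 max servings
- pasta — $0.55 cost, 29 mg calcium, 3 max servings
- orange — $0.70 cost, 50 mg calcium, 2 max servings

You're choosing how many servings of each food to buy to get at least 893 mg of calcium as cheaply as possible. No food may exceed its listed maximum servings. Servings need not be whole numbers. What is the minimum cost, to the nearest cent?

$8.68

Cost per mg of calcium: Greek yogurt $0.0048, broccoli $0.0127, orange $0.0140, hummus $0.0147, pasta $0.0190.
Take 2 servings of Greek yogurt: +392.0 mg calcium for $1.90 (total $1.90, still need 501.0 mg).
Take 3 servings of broccoli: +249.0 mg calcium for $3.15 (total $5.05, still need 252.0 mg).
Take 2 servings of orange: +100.0 mg calcium for $1.40 (total $6.45, still need 152.0 mg).
Take 2.621 servings of hummus: +152.0 mg calcium for $2.23 (total $8.68, still need 0.0 mg).
Filling from the cheapest source first is optimal under one linear minimum: $8.68.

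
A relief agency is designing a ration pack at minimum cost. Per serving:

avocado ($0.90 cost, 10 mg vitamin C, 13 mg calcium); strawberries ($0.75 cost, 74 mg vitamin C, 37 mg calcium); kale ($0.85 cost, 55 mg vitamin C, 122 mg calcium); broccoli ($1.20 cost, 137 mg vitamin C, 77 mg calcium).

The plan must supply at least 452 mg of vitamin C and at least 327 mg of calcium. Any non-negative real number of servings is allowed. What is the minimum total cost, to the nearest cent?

An LP optimum is at a vertex; with two nutrient constraints at most two foods are used. Check each candidate.
avocado only: max(452/10, 327/13) = 45.2 servings → $40.68.
strawberries only: max(452/74, 327/37) = 8.838 servings → $6.63.
kale only: max(452/55, 327/122) = 8.218 servings → $6.99.
broccoli only: max(452/137, 327/77) = 4.247 servings → $5.10.
avocado + strawberries with both tight: 12.62 servings and 4.402 servings → $14.66.
avocado + kale: the both-tight solution has a negative serving — not a feasible corner.
avocado + broccoli with both tight: 9.886 servings and 2.578 servings → $11.99.
strawberries + kale with both tight: 5.314 servings and 1.069 servings → $4.89.
strawberries + broccoli with both targets exact would need a negative amount; discard.
kale + broccoli with both tight: 0.8009 servings and 2.978 servings → $4.25.
The minimum over all feasible corners is $4.25.

$4.25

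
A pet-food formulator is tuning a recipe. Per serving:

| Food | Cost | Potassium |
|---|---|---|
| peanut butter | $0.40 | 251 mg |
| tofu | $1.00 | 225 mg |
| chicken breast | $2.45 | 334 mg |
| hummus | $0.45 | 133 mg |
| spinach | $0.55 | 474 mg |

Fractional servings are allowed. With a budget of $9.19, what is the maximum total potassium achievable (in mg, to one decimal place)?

7920.1 mg

Potassium per dollar: spinach 861.8, peanut butter 627.5, hummus 295.6, tofu 225, chicken breast 136.3.
With no serving limits, spend the whole cost allowance on spinach: $9.19 / $0.55 × 474 mg = 7920.1 mg.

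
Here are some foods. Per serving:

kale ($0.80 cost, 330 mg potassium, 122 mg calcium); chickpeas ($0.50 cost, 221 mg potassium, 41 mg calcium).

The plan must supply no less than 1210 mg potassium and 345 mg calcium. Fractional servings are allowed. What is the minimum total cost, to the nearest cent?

For a min-cost LP with two ≥-constraints, a basic feasible solution has at most two positive variables.
kale only: max(1210/330, 345/122) = 3.667 servings → $2.93.
chickpeas only: max(1210/221, 345/41) = 8.415 servings → $4.21.
kale + chickpeas with both tight: 1.983 servings and 2.514 servings → $2.84.
The minimum over all feasible corners is $2.84.

$2.84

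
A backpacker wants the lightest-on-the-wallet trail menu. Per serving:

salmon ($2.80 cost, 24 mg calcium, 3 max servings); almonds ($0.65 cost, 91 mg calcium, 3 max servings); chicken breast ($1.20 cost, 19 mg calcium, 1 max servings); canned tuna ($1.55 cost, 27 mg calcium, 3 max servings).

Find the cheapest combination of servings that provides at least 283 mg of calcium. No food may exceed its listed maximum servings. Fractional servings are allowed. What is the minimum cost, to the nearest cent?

$2.52

Cost per mg of calcium: almonds $0.0071, canned tuna $0.0574, chicken breast $0.0632, salmon $0.1167.
Take 3 servings of almonds: +273.0 mg calcium for $1.95 (total $1.95, still need 10.0 mg).
Take 0.3704 servings of canned tuna: +10.0 mg calcium for $0.57 (total $2.52, still need 0.0 mg).
Filling from the cheapest source first is optimal under one linear minimum: $2.52.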